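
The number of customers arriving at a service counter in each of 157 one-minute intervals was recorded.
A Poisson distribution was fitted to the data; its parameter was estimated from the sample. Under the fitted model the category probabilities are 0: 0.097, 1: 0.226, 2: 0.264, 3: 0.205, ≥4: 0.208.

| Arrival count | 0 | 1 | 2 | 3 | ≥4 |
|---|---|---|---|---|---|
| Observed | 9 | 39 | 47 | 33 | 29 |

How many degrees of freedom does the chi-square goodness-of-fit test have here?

3

There are k = 5 categories and 1 parameter estimated from the data, so df = 5 − 1 − 1 = 3.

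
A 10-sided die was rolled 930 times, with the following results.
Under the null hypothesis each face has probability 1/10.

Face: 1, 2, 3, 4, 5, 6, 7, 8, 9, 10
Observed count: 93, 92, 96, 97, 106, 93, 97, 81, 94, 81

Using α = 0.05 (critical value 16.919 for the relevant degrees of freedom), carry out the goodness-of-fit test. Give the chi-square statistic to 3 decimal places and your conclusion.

5.376; do not reject

Under H₀ each category has probability 1/10, so each expected count is 930/10 = 93.
1: (93 − 93)²/93 = 0/93 = 0.0000
2: (92 − 93)²/93 = 1/93 = 0.0108
3: (96 − 93)²/93 = 9/93 = 0.0968
4: (97 − 93)²/93 = 16/93 = 0.1720
5: (106 − 93)²/93 = 169/93 = 1.8172
6: (93 − 93)²/93 = 0/93 = 0.0000
7: (97 − 93)²/93 = 16/93 = 0.1720
8: (81 − 93)²/93 = 144/93 = 1.5484
9: (94 − 93)²/93 = 1/93 = 0.0108
10: (81 − 93)²/93 = 144/93 = 1.5484
Sum = 5.376
df = 9. Since 5.376 < 16.919, we do not reject H₀.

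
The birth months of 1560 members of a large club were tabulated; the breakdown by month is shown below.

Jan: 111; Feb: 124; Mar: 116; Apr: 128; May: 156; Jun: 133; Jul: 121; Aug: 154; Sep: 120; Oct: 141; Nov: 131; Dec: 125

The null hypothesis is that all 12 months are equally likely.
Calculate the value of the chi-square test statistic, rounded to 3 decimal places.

Under H₀ each category has probability 1/12, so each expected count is 1560/12 = 130.
Jan: (111 − 130)²/130 = 361/130 = 2.7769
Feb: (124 − 130)²/130 = 36/130 = 0.2769
Mar: (116 − 130)²/130 = 196/130 = 1.5077
Apr: (128 − 130)²/130 = 4/130 = 0.0308
May: (156 − 130)²/130 = 676/130 = 5.2000
Jun: (133 − 130)²/130 = 9/130 = 0.0692
Jul: (121 − 130)²/130 = 81/130 = 0.6231
Aug: (154 − 130)²/130 = 576/130 = 4.4308
Sep: (120 − 130)²/130 = 100/130 = 0.7692
Oct: (141 − 130)²/130 = 121/130 = 0.9308
Nov: (131 − 130)²/130 = 1/130 = 0.0077
Dec: (125 − 130)²/130 = 25/130 = 0.1923
Sum = 16.815

16.815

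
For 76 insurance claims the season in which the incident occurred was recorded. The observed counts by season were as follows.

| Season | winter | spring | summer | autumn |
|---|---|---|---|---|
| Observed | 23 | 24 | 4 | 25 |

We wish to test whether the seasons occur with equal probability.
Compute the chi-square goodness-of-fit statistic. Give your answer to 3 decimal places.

15.895

Expected count for each of the 4 categories: 76/4 = 19.
χ² = (23−19)²/19 + (24−19)²/19 + (4−19)²/19 + (25−19)²/19
   = 0.8421 + 1.3158 + 11.8421 + 1.8947
Sum = 15.895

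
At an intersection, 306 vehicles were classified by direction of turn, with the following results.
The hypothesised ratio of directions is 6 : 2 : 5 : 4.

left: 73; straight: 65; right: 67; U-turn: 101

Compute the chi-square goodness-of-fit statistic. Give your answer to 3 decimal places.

Ratio total = 17. Expected counts: 306×6/17 = 108, 306×2/17 = 36, 306×5/17 = 90, 306×4/17 = 72.
left: (73 − 108)²/108 = 1225/108 = 11.3426
straight: (65 − 36)²/36 = 841/36 = 23.3611
right: (67 − 90)²/90 = 529/90 = 5.8778
U-turn: (101 − 72)²/72 = 841/72 = 11.6806
Sum = 52.262

52.262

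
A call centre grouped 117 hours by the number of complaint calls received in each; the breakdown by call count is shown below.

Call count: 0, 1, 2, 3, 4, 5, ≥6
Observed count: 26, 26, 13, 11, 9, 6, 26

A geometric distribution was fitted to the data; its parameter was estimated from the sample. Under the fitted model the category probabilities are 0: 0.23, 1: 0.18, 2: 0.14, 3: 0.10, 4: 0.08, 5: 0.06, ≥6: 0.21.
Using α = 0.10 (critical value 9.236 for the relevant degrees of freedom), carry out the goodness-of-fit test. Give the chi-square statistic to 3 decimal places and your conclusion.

Expected counts E_i = n·p_i: 117×0.23 = 26.91, 117×0.18 = 21.06, 117×0.14 = 16.38, 117×0.10 = 11.7, 117×0.08 = 9.36, 117×0.06 = 7.02, 117×0.21 = 24.57.
0: (26 − 26.91)²/26.91 = 0.8281/26.91 = 0.0308
1: (26 − 21.06)²/21.06 = 24.4036/21.06 = 1.1588
2: (13 − 16.38)²/16.38 = 11.4244/16.38 = 0.6975
3: (11 − 11.7)²/11.7 = 0.49/11.7 = 0.0419
4: (9 − 9.36)²/9.36 = 0.1296/9.36 = 0.0138
5: (6 − 7.02)²/7.02 = 1.0404/7.02 = 0.1482
≥6: (26 − 24.57)²/24.57 = 2.0449/24.57 = 0.0832
Sum = 2.174
df = 5. Since 2.174 < 9.236, we do not reject H₀.

2.174; do not reject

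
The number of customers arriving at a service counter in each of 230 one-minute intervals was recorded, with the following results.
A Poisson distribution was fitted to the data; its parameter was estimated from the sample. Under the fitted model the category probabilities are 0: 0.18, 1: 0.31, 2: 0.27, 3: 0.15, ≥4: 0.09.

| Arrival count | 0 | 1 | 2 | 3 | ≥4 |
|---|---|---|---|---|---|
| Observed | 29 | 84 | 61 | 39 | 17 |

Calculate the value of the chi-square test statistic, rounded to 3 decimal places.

7.244

Expected counts E_i = n·p_i: 230×0.18 = 41.4, 230×0.31 = 71.3, 230×0.27 = 62.1, 230×0.15 = 34.5, 230×0.09 = 20.7.
cat         O        E   (O−E)²/E
0          29     41.4     3.7140
1          84     71.3     2.2621
2          61     62.1     0.0195
3          39     34.5     0.5870
≥4         17     20.7     0.6614
Sum = 7.244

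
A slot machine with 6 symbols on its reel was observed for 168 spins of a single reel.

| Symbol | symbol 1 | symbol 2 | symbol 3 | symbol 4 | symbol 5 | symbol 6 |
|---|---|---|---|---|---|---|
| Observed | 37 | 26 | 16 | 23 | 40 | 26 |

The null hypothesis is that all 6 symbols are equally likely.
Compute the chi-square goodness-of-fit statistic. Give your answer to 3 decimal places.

14.357

Expected count for each of the 6 categories: 168/6 = 28.
χ² = (37−28)²/28 + (26−28)²/28 + (16−28)²/28 + (23−28)²/28 + (40−28)²/28 + (26−28)²/28
   = 2.8929 + 0.1429 + 5.1429 + 0.8929 + 5.1429 + 0.1429
Sum = 14.357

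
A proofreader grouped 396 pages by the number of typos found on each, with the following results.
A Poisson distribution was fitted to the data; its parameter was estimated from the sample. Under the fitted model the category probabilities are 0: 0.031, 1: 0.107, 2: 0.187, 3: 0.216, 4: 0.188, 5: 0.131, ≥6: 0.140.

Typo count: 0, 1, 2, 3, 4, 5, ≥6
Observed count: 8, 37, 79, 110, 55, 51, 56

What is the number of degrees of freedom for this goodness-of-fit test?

5

There are k = 7 categories and 1 parameter estimated from the data, so df = 7 − 1 − 1 = 5.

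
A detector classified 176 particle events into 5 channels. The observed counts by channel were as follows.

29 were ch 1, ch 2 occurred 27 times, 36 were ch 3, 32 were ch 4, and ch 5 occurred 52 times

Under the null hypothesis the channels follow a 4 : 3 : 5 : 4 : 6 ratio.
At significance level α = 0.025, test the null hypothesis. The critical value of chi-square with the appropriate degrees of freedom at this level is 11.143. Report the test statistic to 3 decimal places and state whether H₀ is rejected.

1.390; do not reject

Ratio total = 22. Expected counts: 176×4/22 = 32, 176×3/22 = 24, 176×5/22 = 40, 176×4/22 = 32, 176×6/22 = 48.
χ² = (29−32)²/32 + (27−24)²/24 + (36−40)²/40 + (32−32)²/32 + (52−48)²/48
   = 0.2813 + 0.3750 + 0.4000 + 0.0000 + 0.3333
Sum = 1.390
df = 4. Since 1.390 < 11.143, we do not reject H₀.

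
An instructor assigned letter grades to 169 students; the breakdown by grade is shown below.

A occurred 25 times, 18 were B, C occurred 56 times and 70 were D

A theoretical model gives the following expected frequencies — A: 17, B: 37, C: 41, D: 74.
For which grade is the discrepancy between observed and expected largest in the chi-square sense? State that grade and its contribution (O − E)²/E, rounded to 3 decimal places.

cat         O        E   (O−E)²/E
A          25       17     3.7647
B          18       37     9.7568
C          56       41     5.4878
D          70       74     0.2162
The largest term is for B: 9.757.

B, 9.757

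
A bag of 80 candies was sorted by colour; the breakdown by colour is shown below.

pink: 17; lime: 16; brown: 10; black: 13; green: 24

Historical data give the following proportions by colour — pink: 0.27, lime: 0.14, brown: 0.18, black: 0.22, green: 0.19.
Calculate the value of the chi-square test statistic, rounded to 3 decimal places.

10.678

Expected counts E_i = n·p_i: 80×0.27 = 21.6, 80×0.14 = 11.2, 80×0.18 = 14.4, 80×0.22 = 17.6, 80×0.19 = 15.2.
χ² = (17−21.6)²/21.6 + (16−11.2)²/11.2 + (10−14.4)²/14.4 + (13−17.6)²/17.6 + (24−15.2)²/15.2
   = 0.9796 + 2.0571 + 1.3444 + 1.2023 + 5.0947
Sum = 10.678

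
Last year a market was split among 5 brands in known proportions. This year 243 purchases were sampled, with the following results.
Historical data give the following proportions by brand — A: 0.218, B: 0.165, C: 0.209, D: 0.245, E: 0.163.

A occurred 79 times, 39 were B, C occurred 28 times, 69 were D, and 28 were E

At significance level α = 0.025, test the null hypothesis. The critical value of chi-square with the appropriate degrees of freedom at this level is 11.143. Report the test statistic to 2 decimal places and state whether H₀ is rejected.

Expected counts E_i = n·p_i: 243×0.218 = 52.974, 243×0.165 = 40.095, 243×0.209 = 50.787, 243×0.245 = 59.535, 243×0.163 = 39.609.
χ² = (79−52.974)²/52.974 + (39−40.095)²/40.095 + (28−50.787)²/50.787 + (69−59.535)²/59.535 + (28−39.609)²/39.609
   = 12.787 + 0.030 + 10.224 + 1.505 + 3.402
Sum = 27.95
df = 4. Since 27.95 > 11.143, we reject H₀.

27.95; reject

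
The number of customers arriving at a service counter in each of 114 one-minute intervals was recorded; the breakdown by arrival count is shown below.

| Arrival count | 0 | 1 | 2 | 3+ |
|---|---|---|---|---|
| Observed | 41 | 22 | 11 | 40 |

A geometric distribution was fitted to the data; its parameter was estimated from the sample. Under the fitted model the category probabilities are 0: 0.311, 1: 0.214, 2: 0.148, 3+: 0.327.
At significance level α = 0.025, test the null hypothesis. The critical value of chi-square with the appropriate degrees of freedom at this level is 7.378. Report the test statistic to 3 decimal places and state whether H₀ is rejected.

3.345; do not reject

Expected counts E_i = n·p_i: 114×0.311 = 35.454, 114×0.214 = 24.396, 114×0.148 = 16.872, 114×0.327 = 37.278.
χ² = (41−35.454)²/35.454 + (22−24.396)²/24.396 + (11−16.872)²/16.872 + (40−37.278)²/37.278
   = 0.8675 + 0.2353 + 2.0436 + 0.1988
Sum = 3.345
df = 2. Since 3.345 < 7.378, we do not reject H₀.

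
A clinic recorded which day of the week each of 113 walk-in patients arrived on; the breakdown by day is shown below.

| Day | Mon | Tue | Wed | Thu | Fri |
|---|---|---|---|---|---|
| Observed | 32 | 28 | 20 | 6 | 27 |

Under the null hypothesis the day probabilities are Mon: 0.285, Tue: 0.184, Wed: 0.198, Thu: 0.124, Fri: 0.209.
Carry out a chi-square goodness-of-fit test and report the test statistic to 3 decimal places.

7.818

Expected counts E_i = n·p_i: 113×0.285 = 32.205, 113×0.184 = 20.792, 113×0.198 = 22.374, 113×0.124 = 14.012, 113×0.209 = 23.617.
χ² = (32−32.205)²/32.205 + (28−20.792)²/20.792 + (20−22.374)²/22.374 + (6−14.012)²/14.012 + (27−23.617)²/23.617
   = 0.0013 + 2.4988 + 0.2519 + 4.5812 + 0.4846
Sum = 7.818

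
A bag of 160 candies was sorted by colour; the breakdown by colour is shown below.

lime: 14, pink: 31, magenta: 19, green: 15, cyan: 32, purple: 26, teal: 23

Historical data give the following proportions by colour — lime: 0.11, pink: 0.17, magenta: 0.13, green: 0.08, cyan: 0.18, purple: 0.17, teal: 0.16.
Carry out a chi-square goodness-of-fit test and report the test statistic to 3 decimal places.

2.474

Expected counts E_i = n·p_i: 160×0.11 = 17.6, 160×0.17 = 27.2, 160×0.13 = 20.8, 160×0.08 = 12.8, 160×0.18 = 28.8, 160×0.17 = 27.2, 160×0.16 = 25.6.
cat          O        E   (O−E)²/E
lime        14     17.6     0.7364
pink        31     27.2     0.5309
magenta     19     20.8     0.1558
green       15     12.8     0.3781
cyan        32     28.8     0.3556
purple      26     27.2     0.0529
teal        23     25.6     0.2641
Sum = 2.474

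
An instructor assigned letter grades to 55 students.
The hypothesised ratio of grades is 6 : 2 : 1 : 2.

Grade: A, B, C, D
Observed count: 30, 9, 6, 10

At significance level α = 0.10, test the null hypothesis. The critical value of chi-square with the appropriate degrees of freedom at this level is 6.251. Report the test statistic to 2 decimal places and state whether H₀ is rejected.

Ratio total = 11. Expected counts: 55×6/11 = 30, 55×2/11 = 10, 55×1/11 = 5, 55×2/11 = 10.
χ² = (30−30)²/30 + (9−10)²/10 + (6−5)²/5 + (10−10)²/10
   = 0.000 + 0.100 + 0.200 + 0.000
Sum = 0.30
df = 3. Since 0.30 < 6.251, we do not reject H₀.

0.30; do not reject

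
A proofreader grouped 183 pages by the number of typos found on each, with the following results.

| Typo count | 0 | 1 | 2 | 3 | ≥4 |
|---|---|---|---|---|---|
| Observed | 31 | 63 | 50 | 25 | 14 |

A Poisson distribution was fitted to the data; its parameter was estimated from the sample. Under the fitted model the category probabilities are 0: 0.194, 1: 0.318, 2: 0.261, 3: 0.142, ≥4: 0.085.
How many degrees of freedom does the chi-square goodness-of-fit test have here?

There are k = 5 categories and 1 parameter estimated from the data, so df = 5 − 1 − 1 = 3.

3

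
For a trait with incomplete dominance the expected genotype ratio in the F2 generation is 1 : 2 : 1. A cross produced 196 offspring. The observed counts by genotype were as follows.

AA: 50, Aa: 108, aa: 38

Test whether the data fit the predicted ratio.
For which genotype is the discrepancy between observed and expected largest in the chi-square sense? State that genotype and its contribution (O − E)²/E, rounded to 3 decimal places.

Ratio total = 4. Expected counts: 196×1/4 = 49, 196×2/4 = 98, 196×1/4 = 49.
χ² = (50−49)²/49 + (108−98)²/98 + (38−49)²/49
   = 0.0204 + 1.0204 + 2.4694
The largest term is for aa: 2.469.

aa, 2.469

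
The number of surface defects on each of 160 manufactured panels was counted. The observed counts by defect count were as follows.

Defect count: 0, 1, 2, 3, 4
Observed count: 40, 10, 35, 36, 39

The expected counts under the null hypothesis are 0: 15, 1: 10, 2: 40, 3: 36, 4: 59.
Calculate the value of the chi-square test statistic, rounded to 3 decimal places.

49.071

cat         O        E   (O−E)²/E
0          40       15    41.6667
1          10       10     0.0000
2          35       40     0.6250
3          36       36     0.0000
4          39       59     6.7797
Sum = 49.071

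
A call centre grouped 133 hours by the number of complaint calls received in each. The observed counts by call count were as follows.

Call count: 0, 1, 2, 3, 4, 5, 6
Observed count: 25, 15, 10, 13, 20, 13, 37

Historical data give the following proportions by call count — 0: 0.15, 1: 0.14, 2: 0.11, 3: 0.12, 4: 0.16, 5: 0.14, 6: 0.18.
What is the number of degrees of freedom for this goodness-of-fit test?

6

There are k = 7 categories and no parameters were estimated from the data, so df = 7 − 1 = 6.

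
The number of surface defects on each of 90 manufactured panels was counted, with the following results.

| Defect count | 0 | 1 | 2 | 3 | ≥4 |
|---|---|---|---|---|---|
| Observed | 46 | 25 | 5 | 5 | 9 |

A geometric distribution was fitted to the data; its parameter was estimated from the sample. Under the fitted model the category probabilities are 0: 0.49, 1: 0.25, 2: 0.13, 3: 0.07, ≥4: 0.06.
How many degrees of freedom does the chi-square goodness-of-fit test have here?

3

There are k = 5 categories and 1 parameter estimated from the data, so df = 5 − 1 − 1 = 3.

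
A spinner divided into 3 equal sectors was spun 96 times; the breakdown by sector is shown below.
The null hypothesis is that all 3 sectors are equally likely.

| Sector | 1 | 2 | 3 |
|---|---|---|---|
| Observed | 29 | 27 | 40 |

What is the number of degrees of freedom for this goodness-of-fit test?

There are k = 3 categories and no parameters were estimated from the data, so df = 3 − 1 = 2.

2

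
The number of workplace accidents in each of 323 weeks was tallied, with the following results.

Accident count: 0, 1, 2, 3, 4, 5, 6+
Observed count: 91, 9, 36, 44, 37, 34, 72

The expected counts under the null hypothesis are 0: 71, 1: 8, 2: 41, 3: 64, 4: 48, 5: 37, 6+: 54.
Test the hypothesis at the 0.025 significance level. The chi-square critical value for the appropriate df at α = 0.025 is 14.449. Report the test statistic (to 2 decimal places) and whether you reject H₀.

21.38; reject

cat         O        E   (O−E)²/E
0          91       71      5.634
1           9        8      0.125
2          36       41      0.610
3          44       64      6.250
4          37       48      2.521
5          34       37      0.243
6+         72       54      6.000
Sum = 21.38
df = 6. Since 21.38 > 14.449, we reject H₀.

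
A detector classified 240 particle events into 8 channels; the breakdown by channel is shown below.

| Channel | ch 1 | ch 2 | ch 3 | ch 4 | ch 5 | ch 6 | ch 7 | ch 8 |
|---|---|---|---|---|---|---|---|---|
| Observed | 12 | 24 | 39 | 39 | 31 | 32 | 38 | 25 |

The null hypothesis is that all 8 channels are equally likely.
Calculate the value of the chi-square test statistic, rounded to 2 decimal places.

Under H₀ each category has probability 1/8, so each expected count is 240/8 = 30.
χ² = (12−30)²/30 + (24−30)²/30 + (39−30)²/30 + (39−30)²/30 + (31−30)²/30 + (32−30)²/30 + (38−30)²/30 + (25−30)²/30
   = 10.800 + 1.200 + 2.700 + 2.700 + 0.033 + 0.133 + 2.133 + 0.833
Sum = 20.53

20.53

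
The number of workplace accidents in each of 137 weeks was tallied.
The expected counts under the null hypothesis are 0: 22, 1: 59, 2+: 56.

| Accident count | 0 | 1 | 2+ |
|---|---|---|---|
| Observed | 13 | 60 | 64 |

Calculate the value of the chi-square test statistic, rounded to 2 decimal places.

cat         O        E   (O−E)²/E
0          13       22      3.682
1          60       59      0.017
2+         64       56      1.143
Sum = 4.84

4.84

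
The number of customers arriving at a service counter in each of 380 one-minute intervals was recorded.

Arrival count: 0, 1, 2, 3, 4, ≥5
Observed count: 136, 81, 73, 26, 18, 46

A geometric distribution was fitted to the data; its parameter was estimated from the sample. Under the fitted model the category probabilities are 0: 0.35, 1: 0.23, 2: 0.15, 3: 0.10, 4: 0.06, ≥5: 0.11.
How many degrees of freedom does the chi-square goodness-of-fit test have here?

There are k = 6 categories and 1 parameter estimated from the data, so df = 6 − 1 − 1 = 4.

4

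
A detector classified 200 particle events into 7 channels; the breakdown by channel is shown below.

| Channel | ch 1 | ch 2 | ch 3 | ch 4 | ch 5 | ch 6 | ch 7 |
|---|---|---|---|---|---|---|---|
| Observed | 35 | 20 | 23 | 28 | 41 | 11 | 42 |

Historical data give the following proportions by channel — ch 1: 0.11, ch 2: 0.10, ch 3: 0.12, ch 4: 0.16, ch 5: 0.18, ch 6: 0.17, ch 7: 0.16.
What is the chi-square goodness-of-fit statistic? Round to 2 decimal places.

Expected counts E_i = n·p_i: 200×0.11 = 22, 200×0.10 = 20, 200×0.12 = 24, 200×0.16 = 32, 200×0.18 = 36, 200×0.17 = 34, 200×0.16 = 32.
cat         O        E   (O−E)²/E
ch 1       35       22      7.682
ch 2       20       20      0.000
ch 3       23       24      0.042
ch 4       28       32      0.500
ch 5       41       36      0.694
ch 6       11       34     15.559
ch 7       42       32      3.125
Sum = 27.60

27.60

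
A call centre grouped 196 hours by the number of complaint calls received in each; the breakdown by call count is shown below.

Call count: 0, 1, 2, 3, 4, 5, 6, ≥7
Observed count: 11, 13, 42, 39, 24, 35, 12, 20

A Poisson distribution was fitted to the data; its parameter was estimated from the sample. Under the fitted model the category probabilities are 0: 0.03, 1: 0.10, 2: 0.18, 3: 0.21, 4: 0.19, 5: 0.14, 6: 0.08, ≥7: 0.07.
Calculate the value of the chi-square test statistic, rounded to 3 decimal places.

18.602

Expected counts E_i = n·p_i: 196×0.03 = 5.88, 196×0.10 = 19.6, 196×0.18 = 35.28, 196×0.21 = 41.16, 196×0.19 = 37.24, 196×0.14 = 27.44, 196×0.08 = 15.68, 196×0.07 = 13.72.
χ² = (11−5.88)²/5.88 + (13−19.6)²/19.6 + (42−35.28)²/35.28 + (39−41.16)²/41.16 + (24−37.24)²/37.24 + (35−27.44)²/27.44 + (12−15.68)²/15.68 + (20−13.72)²/13.72
   = 4.4582 + 2.2224 + 1.2800 + 0.1134 + 4.7072 + 2.0829 + 0.8637 + 2.8745
Sum = 18.602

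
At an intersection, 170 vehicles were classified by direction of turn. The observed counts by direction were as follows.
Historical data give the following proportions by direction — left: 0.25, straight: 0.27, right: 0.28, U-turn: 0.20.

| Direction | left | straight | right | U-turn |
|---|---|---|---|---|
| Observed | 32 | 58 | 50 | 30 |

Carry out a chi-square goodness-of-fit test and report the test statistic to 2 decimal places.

6.38

Expected counts E_i = n·p_i: 170×0.25 = 42.5, 170×0.27 = 45.9, 170×0.28 = 47.6, 170×0.20 = 34.
χ² = (32−42.5)²/42.5 + (58−45.9)²/45.9 + (50−47.6)²/47.6 + (30−34)²/34
   = 2.594 + 3.190 + 0.121 + 0.471
Sum = 6.38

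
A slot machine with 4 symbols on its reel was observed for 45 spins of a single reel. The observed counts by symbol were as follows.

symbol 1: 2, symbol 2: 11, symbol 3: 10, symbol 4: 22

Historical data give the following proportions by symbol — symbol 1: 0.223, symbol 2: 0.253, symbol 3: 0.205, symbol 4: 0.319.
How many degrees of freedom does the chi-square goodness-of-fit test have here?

3

There are k = 4 categories and no parameters were estimated from the data, so df = 4 − 1 = 3.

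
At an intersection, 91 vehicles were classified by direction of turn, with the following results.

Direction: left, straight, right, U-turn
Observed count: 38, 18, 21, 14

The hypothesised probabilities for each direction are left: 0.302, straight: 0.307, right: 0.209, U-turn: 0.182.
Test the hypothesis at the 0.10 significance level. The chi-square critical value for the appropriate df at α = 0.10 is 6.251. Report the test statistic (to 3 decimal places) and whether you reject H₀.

8.163; reject

Expected counts E_i = n·p_i: 91×0.302 = 27.482, 91×0.307 = 27.937, 91×0.209 = 19.019, 91×0.182 = 16.562.
χ² = (38−27.482)²/27.482 + (18−27.937)²/27.937 + (21−19.019)²/19.019 + (14−16.562)²/16.562
   = 4.0255 + 3.5345 + 0.2063 + 0.3963
Sum = 8.163
df = 3. Since 8.163 > 6.251, we reject H₀.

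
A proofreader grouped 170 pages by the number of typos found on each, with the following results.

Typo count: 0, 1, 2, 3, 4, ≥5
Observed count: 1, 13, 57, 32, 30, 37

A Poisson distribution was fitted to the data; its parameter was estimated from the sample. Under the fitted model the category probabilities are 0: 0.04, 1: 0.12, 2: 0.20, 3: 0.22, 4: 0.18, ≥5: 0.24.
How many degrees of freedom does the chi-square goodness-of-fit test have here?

4

There are k = 6 categories and 1 parameter estimated from the data, so df = 6 − 1 − 1 = 4.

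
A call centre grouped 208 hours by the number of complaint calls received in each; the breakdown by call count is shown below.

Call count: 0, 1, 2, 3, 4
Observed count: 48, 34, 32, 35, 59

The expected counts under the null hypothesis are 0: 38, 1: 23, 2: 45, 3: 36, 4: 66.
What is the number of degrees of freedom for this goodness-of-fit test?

There are k = 5 categories and no parameters were estimated from the data, so df = 5 − 1 = 4.

4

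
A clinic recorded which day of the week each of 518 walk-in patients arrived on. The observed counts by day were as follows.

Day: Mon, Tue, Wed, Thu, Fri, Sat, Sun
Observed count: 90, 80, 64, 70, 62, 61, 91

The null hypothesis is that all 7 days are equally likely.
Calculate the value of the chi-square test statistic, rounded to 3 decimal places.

Under H₀ each category has probability 1/7, so each expected count is 518/7 = 74.
Mon: (90 − 74)²/74 = 256/74 = 3.4595
Tue: (80 − 74)²/74 = 36/74 = 0.4865
Wed: (64 − 74)²/74 = 100/74 = 1.3514
Thu: (70 − 74)²/74 = 16/74 = 0.2162
Fri: (62 − 74)²/74 = 144/74 = 1.9459
Sat: (61 − 74)²/74 = 169/74 = 2.2838
Sun: (91 − 74)²/74 = 289/74 = 3.9054
Sum = 13.649

13.649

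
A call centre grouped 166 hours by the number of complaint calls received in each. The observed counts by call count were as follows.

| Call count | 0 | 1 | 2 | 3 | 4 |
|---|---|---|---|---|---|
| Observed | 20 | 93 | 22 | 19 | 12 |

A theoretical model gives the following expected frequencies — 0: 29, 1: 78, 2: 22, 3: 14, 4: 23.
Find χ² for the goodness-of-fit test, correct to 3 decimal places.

12.724

cat         O        E   (O−E)²/E
0          20       29     2.7931
1          93       78     2.8846
2          22       22     0.0000
3          19       14     1.7857
4          12       23     5.2609
Sum = 12.724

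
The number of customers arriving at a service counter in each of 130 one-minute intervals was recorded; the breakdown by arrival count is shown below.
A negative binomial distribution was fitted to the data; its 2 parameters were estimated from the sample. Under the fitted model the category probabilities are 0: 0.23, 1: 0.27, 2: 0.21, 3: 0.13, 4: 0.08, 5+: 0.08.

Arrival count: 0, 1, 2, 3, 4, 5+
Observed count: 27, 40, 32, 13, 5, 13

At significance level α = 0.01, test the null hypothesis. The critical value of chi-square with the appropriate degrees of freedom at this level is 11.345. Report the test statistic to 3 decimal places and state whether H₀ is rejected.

6.128; do not reject

Expected counts E_i = n·p_i: 130×0.23 = 29.9, 130×0.27 = 35.1, 130×0.21 = 27.3, 130×0.13 = 16.9, 130×0.08 = 10.4, 130×0.08 = 10.4.
χ² = (27−29.9)²/29.9 + (40−35.1)²/35.1 + (32−27.3)²/27.3 + (13−16.9)²/16.9 + (5−10.4)²/10.4 + (13−10.4)²/10.4
   = 0.2813 + 0.6840 + 0.8092 + 0.9000 + 2.8038 + 0.6500
Sum = 6.128
df = 3. Since 6.128 < 11.345, we do not reject H₀.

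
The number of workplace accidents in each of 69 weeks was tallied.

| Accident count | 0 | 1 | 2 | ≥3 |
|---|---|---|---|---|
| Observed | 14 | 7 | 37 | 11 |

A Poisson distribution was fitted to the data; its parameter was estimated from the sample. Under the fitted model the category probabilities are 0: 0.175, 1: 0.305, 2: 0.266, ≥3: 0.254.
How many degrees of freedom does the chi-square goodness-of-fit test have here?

2

There are k = 4 categories and 1 parameter estimated from the data, so df = 4 − 1 − 1 = 2.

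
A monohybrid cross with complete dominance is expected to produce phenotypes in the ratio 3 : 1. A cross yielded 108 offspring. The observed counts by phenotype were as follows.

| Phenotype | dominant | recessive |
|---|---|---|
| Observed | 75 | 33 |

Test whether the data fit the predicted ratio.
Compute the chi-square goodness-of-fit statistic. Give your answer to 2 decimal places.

Ratio total = 4. Expected counts: 108×3/4 = 81, 108×1/4 = 27.
χ² = (75−81)²/81 + (33−27)²/27
   = 0.444 + 1.333
Sum = 1.78

1.78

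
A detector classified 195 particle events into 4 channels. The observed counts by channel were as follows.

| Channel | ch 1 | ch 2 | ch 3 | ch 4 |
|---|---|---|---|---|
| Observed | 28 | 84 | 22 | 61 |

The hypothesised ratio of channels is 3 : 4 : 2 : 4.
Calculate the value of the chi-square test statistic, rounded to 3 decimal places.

18.172

Ratio total = 13. Expected counts: 195×3/13 = 45, 195×4/13 = 60, 195×2/13 = 30, 195×4/13 = 60.
cat         O        E   (O−E)²/E
ch 1       28       45     6.4222
ch 2       84       60     9.6000
ch 3       22       30     2.1333
ch 4       61       60     0.0167
Sum = 18.172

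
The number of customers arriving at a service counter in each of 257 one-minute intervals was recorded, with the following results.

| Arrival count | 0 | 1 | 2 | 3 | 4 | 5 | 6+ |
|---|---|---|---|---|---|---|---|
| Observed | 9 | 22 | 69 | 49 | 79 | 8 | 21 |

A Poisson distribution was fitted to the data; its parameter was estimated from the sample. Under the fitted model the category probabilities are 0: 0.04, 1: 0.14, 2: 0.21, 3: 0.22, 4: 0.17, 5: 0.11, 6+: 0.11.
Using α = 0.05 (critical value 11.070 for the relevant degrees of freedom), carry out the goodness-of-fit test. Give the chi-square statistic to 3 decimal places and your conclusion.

55.723; reject

Expected counts E_i = n·p_i: 257×0.04 = 10.28, 257×0.14 = 35.98, 257×0.21 = 53.97, 257×0.22 = 56.54, 257×0.17 = 43.69, 257×0.11 = 28.27, 257×0.11 = 28.27.
cat         O        E   (O−E)²/E
0           9    10.28     0.1594
1          22    35.98     5.4319
2          69    53.97     4.1857
3          49    56.54     1.0055
4          79    43.69    28.5373
5           8    28.27    14.5339
6+         21    28.27     1.8696
Sum = 55.723
df = 5. Since 55.723 > 11.070, we reject H₀.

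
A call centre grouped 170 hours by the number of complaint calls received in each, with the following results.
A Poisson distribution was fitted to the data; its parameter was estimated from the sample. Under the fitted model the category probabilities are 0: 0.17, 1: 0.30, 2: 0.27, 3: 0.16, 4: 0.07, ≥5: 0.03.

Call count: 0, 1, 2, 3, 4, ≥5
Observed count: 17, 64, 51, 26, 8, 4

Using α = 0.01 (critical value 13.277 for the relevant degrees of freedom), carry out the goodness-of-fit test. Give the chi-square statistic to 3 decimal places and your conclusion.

Expected counts E_i = n·p_i: 170×0.17 = 28.9, 170×0.30 = 51, 170×0.27 = 45.9, 170×0.16 = 27.2, 170×0.07 = 11.9, 170×0.03 = 5.1.
0: (17 − 28.9)²/28.9 = 141.61/28.9 = 4.9000
1: (64 − 51)²/51 = 169/51 = 3.3137
2: (51 − 45.9)²/45.9 = 26.01/45.9 = 0.5667
3: (26 − 27.2)²/27.2 = 1.44/27.2 = 0.0529
4: (8 − 11.9)²/11.9 = 15.21/11.9 = 1.2782
≥5: (4 − 5.1)²/5.1 = 1.21/5.1 = 0.2373
Sum = 10.349
df = 4. Since 10.349 < 13.277, we do not reject H₀.

10.349; do not reject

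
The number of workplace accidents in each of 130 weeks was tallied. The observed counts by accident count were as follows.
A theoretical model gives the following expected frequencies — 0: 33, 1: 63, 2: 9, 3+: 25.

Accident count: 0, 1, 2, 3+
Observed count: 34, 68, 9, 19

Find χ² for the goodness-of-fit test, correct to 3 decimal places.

1.867

χ² = (34−33)²/33 + (68−63)²/63 + (9−9)²/9 + (19−25)²/25
   = 0.0303 + 0.3968 + 0.0000 + 1.4400
Sum = 1.867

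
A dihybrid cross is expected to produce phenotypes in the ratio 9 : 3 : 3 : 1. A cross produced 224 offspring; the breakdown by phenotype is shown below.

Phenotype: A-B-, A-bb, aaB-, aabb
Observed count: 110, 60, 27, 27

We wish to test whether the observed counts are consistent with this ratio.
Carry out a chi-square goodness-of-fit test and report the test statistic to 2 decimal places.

27.17

Ratio total = 16. Expected counts: 224×9/16 = 126, 224×3/16 = 42, 224×3/16 = 42, 224×1/16 = 14.
cat         O        E   (O−E)²/E
A-B-      110      126      2.032
A-bb       60       42      7.714
aaB-       27       42      5.357
aabb       27       14     12.071
Sum = 27.17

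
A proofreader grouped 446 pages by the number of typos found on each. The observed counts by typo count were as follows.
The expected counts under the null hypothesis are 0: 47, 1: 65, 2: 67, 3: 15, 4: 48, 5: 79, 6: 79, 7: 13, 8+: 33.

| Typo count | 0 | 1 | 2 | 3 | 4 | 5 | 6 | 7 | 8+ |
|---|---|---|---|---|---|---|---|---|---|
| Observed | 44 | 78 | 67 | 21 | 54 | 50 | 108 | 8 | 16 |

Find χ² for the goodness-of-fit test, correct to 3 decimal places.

37.913

cat         O        E   (O−E)²/E
0          44       47     0.1915
1          78       65     2.6000
2          67       67     0.0000
3          21       15     2.4000
4          54       48     0.7500
5          50       79    10.6456
6         108       79    10.6456
7           8       13     1.9231
8+         16       33     8.7576
Sum = 37.913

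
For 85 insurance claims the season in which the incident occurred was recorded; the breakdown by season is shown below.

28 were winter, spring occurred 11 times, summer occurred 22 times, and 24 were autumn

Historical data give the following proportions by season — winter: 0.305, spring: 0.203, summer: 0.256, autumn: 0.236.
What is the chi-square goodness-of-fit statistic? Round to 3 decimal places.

3.210

Expected counts E_i = n·p_i: 85×0.305 = 25.925, 85×0.203 = 17.255, 85×0.256 = 21.76, 85×0.236 = 20.06.
cat         O        E   (O−E)²/E
winter     28   25.925     0.1661
spring     11   17.255     2.2675
summer     22    21.76     0.0026
autumn     24    20.06     0.7739
Sum = 3.210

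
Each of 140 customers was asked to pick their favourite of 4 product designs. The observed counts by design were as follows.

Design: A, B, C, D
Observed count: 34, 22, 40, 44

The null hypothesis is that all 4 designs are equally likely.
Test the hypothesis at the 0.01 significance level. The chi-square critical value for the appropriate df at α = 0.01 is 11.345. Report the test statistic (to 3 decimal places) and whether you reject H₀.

7.886; do not reject

Under H₀ each category has probability 1/4, so each expected count is 140/4 = 35.
χ² = (34−35)²/35 + (22−35)²/35 + (40−35)²/35 + (44−35)²/35
   = 0.0286 + 4.8286 + 0.7143 + 2.3143
Sum = 7.886
df = 3. Since 7.886 < 11.345, we do not reject H₀.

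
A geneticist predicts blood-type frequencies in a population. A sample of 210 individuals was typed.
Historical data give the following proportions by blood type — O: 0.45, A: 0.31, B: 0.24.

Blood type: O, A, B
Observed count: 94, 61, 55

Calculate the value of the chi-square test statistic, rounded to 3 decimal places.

0.681

Expected counts E_i = n·p_i: 210×0.45 = 94.5, 210×0.31 = 65.1, 210×0.24 = 50.4.
O: (94 − 94.5)²/94.5 = 0.25/94.5 = 0.0026
A: (61 − 65.1)²/65.1 = 16.81/65.1 = 0.2582
B: (55 − 50.4)²/50.4 = 21.16/50.4 = 0.4198
Sum = 0.681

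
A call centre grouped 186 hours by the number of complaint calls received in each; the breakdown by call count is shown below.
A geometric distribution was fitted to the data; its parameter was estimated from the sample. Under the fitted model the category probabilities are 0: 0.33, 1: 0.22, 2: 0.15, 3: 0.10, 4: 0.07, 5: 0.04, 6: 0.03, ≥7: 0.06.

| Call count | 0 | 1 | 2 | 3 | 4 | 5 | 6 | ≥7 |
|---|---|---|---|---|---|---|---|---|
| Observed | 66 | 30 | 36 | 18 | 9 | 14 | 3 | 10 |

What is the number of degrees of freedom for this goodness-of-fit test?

6

There are k = 8 categories and 1 parameter estimated from the data, so df = 8 − 1 − 1 = 6.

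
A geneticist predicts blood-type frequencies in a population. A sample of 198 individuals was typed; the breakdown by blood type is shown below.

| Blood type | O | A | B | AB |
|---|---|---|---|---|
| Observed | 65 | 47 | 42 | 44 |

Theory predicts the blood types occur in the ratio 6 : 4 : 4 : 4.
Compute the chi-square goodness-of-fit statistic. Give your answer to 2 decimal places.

0.31

Ratio total = 18. Expected counts: 198×6/18 = 66, 198×4/18 = 44, 198×4/18 = 44, 198×4/18 = 44.
cat         O        E   (O−E)²/E
O          65       66      0.015
A          47       44      0.205
B          42       44      0.091
AB         44       44      0.000
Sum = 0.31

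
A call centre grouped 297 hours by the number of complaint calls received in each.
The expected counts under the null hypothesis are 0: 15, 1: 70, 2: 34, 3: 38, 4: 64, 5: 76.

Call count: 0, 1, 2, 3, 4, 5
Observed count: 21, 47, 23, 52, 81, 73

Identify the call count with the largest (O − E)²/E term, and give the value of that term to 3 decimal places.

0: (21 − 15)²/15 = 36/15 = 2.4000
1: (47 − 70)²/70 = 529/70 = 7.5571
2: (23 − 34)²/34 = 121/34 = 3.5588
3: (52 − 38)²/38 = 196/38 = 5.1579
4: (81 − 64)²/64 = 289/64 = 4.5156
5: (73 − 76)²/76 = 9/76 = 0.1184
The largest term is for 1: 7.557.

1, 7.557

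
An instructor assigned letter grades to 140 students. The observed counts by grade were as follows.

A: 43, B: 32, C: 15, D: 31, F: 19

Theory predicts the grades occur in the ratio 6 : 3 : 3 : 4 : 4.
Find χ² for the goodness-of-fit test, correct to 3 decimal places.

Ratio total = 20. Expected counts: 140×6/20 = 42, 140×3/20 = 21, 140×3/20 = 21, 140×4/20 = 28, 140×4/20 = 28.
cat         O        E   (O−E)²/E
A          43       42     0.0238
B          32       21     5.7619
C          15       21     1.7143
D          31       28     0.3214
F          19       28     2.8929
Sum = 10.714

10.714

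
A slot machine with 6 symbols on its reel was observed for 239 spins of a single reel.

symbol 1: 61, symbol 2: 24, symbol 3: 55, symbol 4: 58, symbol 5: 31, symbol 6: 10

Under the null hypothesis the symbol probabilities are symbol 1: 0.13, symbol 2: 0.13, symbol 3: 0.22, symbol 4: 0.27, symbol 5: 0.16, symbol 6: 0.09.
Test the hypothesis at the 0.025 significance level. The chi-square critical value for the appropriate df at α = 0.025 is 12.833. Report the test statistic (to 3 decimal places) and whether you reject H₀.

Expected counts E_i = n·p_i: 239×0.13 = 31.07, 239×0.13 = 31.07, 239×0.22 = 52.58, 239×0.27 = 64.53, 239×0.16 = 38.24, 239×0.09 = 21.51.
cat           O        E   (O−E)²/E
symbol 1     61    31.07    28.8318
symbol 2     24    31.07     1.6088
symbol 3     55    52.58     0.1114
symbol 4     58    64.53     0.6608
symbol 5     31    38.24     1.3708
symbol 6     10    21.51     6.1590
Sum = 38.743
df = 5. Since 38.743 > 12.833, we reject H₀.

38.743; reject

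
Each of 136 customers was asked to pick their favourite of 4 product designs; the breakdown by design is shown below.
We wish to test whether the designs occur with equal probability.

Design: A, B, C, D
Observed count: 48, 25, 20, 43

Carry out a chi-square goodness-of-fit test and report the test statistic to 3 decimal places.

Under H₀ each category has probability 1/4, so each expected count is 136/4 = 34.
cat         O        E   (O−E)²/E
A          48       34     5.7647
B          25       34     2.3824
C          20       34     5.7647
D          43       34     2.3824
Sum = 16.294

16.294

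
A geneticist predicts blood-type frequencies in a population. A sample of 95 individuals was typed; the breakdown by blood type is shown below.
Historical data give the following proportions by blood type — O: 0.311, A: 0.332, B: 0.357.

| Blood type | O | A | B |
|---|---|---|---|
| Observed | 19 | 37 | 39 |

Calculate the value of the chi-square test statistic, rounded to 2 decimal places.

5.47

Expected counts E_i = n·p_i: 95×0.311 = 29.545, 95×0.332 = 31.54, 95×0.357 = 33.915.
O: (19 − 29.545)²/29.545 = 111.197025/29.545 = 3.764
A: (37 − 31.54)²/31.54 = 29.8116/31.54 = 0.945
B: (39 − 33.915)²/33.915 = 25.857225/33.915 = 0.762
Sum = 5.47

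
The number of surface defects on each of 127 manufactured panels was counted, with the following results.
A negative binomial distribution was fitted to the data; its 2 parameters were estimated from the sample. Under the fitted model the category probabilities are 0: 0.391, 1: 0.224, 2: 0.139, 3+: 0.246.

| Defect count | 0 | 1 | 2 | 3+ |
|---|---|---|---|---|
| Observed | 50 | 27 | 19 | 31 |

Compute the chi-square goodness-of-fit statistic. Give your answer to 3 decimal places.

0.181

Expected counts E_i = n·p_i: 127×0.391 = 49.657, 127×0.224 = 28.448, 127×0.139 = 17.653, 127×0.246 = 31.242.
χ² = (50−49.657)²/49.657 + (27−28.448)²/28.448 + (19−17.653)²/17.653 + (31−31.242)²/31.242
   = 0.0024 + 0.0737 + 0.1028 + 0.0019
Sum = 0.181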